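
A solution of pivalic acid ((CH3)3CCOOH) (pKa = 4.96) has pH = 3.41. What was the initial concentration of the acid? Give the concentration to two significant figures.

[H+] = 10^(-3.41) = 3.89 × 10^-4 M = x
Ka = 10^(−4.96) = 1.10 × 10^-5
Ka = x²/(C₀ − x) ⇒ C₀ = x + x²/Ka
C₀ = 3.89 × 10^-4 + (3.89 × 10^-4)²/(1.10 × 10^-5) = 1.41 × 10^-2 M

C₀ = 1.4 × 10^-2 M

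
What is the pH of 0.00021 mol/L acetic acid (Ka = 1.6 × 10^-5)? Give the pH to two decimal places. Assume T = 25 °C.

pH = 4.30

CH3COOH ⇌ CH3COO- + H+
From the ICE table, Ka = [H+]²/(0.00021 − [H+]) = 1.6 × 10^-5.
Here C₀/Ka ≈ 13.1, so the small-[H+] approximation fails. Use the quadratic:
[H+] = [−1.6e-05 + √(1.6e-05² + 1.34e-08)]/2 = 5.05 × 10^-5 M
pH = −log(5.05 × 10^-5) = 4.30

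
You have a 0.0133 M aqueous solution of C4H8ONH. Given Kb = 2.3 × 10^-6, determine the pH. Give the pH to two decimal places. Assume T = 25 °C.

pH = 10.24

C4H8ONH + H2O ⇌ C4H8ONH2+ + OH-
From the ICE table, Kb = [OH-]²/(0.0133 − [OH-]) = 2.3 × 10^-6.
Neglecting [OH-] in the denominator: [OH-] = √(2.3 × 10^-6 × 0.0133) = 1.75 × 10^-4 M
Check: 1.3% ionized — well under 5%, approximation valid.
pOH = 3.76, so pH = 14.00 − pOH = 10.24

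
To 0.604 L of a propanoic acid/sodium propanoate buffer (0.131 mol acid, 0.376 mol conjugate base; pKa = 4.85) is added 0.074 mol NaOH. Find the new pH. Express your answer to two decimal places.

After neutralization: n(CH3CH2COOH) = 0.057 mol, n(CH3CH2COO-) = 0.45 mol.
pH = pKa + log(n_CH3CH2COO-/n_CH3CH2COOH) = 4.85 + log(0.45/0.057) = 4.85 + (+0.897)

pH = 5.75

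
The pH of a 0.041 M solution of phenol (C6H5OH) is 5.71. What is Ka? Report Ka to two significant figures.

[H+] = 10^(-5.71) = 1.95 × 10^-6 M
At equilibrium [HA] = 0.041 − 1.95 × 10^-6 = 4.10 × 10^-2 M
Ka = [H+][A-]/[HA] = (1.95 × 10^-6)² / 4.10 × 10^-2 = 9.3 × 10^-11

Ka = 9.3 × 10^-11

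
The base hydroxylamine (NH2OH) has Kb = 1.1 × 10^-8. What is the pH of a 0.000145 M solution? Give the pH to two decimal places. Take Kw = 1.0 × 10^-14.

NH2OH + H2O ⇌ NH3OH+ + OH-
Kb = x²/(0.000145 − x) = 1.1 × 10^-8
Assume x ≪ 0.000145: x ≈ √(1.1 × 10^-8 × 0.000145) = 1.26 × 10^-6 M
Check: 0.87% ionized — well under 5%, approximation valid.
pOH = 5.90, so pH = 14.00 − pOH = 8.10

pH = 8.10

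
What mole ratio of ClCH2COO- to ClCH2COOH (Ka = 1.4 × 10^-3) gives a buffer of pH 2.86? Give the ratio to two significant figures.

ratio = 1.0

pKa = -log(1.4 × 10^-3) = 2.854
pH = pKa + log(r) ⇒ log(r) = 2.86 − 2.854 = +0.006
r = [ClCH2COO-]/[ClCH2COOH] = 10^(+0.006) = 1.01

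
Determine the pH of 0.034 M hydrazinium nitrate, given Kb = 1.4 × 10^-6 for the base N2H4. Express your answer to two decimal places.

N2H5+ is the conjugate acid of the weak base N2H4.
Ka = Kw/Kb = 1.0×10^-14 / 1.4 × 10^-6 = 7.14 × 10^-9
Let x = [H+] at equilibrium. Ka = x²/(0.034 − x).
Assume x ≪ 0.034: x ≈ √(7.14 × 10^-9 × 0.034) = 1.56 × 10^-5 M
Check: 0.046% ionized — well under 5%, approximation valid.
pH = −log[H+] = −log(1.56 × 10^-5) = 4.81

pH = 4.81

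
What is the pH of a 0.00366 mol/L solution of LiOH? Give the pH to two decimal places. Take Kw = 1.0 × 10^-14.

LiOH is a strong base; [OH-] = 0.00366 M.
pOH = -log(0.00366) = 2.44
pH = 14.00 - 2.44 = 11.56

pH = 11.56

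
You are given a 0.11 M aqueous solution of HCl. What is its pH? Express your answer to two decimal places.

HCl is a strong acid and dissociates completely, so [H+] = 0.11 M.
pH = -log(0.11) = 0.96

pH = 0.96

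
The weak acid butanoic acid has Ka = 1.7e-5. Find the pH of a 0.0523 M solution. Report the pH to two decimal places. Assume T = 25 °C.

pH = 3.03

CH3(CH2)2COOH ⇌ CH3(CH2)2COO- + H+
From the ICE table, Ka = [H+]²/(0.0523 − [H+]) = 1.7 × 10^-5.
Assume [H+] ≪ 0.0523: [H+] ≈ √(1.7 × 10^-5 × 0.0523) = 9.43 × 10^-4 M
Check: 1.8% ionized — well under 5%, approximation valid.
pH = −log[H+] = −log(9.43 × 10^-4) = 3.03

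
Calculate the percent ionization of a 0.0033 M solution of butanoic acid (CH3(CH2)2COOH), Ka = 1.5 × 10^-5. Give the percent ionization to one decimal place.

CH3(CH2)2COOH ⇌ CH3(CH2)2COO- + H+; let x = [H+] at equilibrium.
Solve x² + 1.5e-05x − 4.95e-08 = 0 → x = 2.15 × 10^-4 M
% ionization = x/C₀ × 100% = 2.15 × 10^-4/0.0033 × 100% = 6.5%

6.5%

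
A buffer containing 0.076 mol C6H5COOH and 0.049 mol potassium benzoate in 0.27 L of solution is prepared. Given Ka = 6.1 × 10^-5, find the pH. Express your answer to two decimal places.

pH = 4.02

pKa = −log(6.1 × 10^-5) = 4.215
Henderson–Hasselbalch: pH = pKa + log([C6H5COO-]/[C6H5COOH]) = 4.215 + log(0.049/0.076)
pH = 4.215 + (-0.191) = 4.02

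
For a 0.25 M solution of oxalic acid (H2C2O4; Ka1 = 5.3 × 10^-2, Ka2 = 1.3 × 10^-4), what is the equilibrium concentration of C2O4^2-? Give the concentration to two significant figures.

First ionization gives [H+] ≈ [HC2O4-] = 9.16 × 10^-2 M.
Second step: Ka2 = [H+][C2O4^2-]/[HC2O4-] ≈ [C2O4^2-] (since [H+] ≈ [HC2O4-]).
So [C2O4^2-] ≈ Ka2.

1.3 × 10^-4 M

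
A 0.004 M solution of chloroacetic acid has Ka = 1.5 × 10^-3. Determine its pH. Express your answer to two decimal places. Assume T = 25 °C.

ClCH2COOH ⇌ ClCH2COO- + H+
Ka = [H+]²/(0.004 − [H+]) = 1.5 × 10^-3
Here C₀/Ka ≈ 2.67, so the small-[H+] approximation fails. Use the quadratic:
[H+] = [−0.0015 + √(0.0015² + 2.4e-05)]/2 = 1.81 × 10^-3 M
pH = −log(1.81 × 10^-3) = 2.74

pH = 2.74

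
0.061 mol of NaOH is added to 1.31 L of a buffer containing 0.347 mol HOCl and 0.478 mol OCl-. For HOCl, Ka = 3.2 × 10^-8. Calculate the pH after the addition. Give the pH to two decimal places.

OH- converts HOCl to OCl-: HOCl → 0.286 mol, OCl- → 0.539 mol.
pKa = −log(3.2 × 10^-8) = 7.495
pH = pKa + log(n_OCl-/n_HOCl) = 7.495 + log(0.539/0.286) = 7.495 + (+0.275)

pH = 7.77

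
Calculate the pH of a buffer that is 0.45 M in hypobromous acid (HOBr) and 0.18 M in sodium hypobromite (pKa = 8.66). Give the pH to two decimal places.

pH = 8.26

pH = pKa + log([A⁻]/[HA]) = 8.66 + log(0.18/0.45)
pH = 8.66 + (-0.398) = 8.26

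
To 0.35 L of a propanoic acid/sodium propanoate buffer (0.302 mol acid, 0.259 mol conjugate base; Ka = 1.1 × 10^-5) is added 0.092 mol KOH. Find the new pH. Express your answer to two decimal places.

pH = 5.18

OH- converts CH3CH2COOH to CH3CH2COO-: CH3CH2COOH → 0.21 mol, CH3CH2COO- → 0.351 mol.
pKa = −log(1.1 × 10^-5) = 4.959
pH = pKa + log([A⁻]/[HA]) = 4.959 + log(0.351/0.21) = 4.959 +0.223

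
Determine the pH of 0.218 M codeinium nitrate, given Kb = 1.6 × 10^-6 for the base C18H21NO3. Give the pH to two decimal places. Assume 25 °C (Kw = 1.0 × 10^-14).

C18H22NO3+ is the conjugate acid of the weak base C18H21NO3.
Ka = Kw/Kb = 1.0×10^-14 / 1.6 × 10^-6 = 6.25 × 10^-9
Let x = [H+] at equilibrium. Ka = x²/(0.218 − x).
Since Ka ≪ C₀, x ≈ √(Ka·C₀) = 3.69 × 10^-5 M.
(x/C₀ = 0.017% < 5%, so the approximation holds.)
pH = −log[H+] = −log(3.69 × 10^-5) = 4.43

pH = 4.43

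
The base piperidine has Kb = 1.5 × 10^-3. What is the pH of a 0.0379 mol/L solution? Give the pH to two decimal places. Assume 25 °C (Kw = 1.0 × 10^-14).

pH = 11.83

C5H10NH + H2O ⇌ C5H10NH2+ + OH-
Kb = x²/(0.0379 − x) = 1.5 × 10^-3
The 5% rule fails; solving x² + Kb·x − Kb·C₀ = 0 exactly:
x = (−Kb + √(Kb² + 4·Kb·C₀))/2 = 6.83 × 10^-3 M
pOH = −log(6.83 × 10^-3) = 2.17; pH = 14.00 − 2.17 = 11.83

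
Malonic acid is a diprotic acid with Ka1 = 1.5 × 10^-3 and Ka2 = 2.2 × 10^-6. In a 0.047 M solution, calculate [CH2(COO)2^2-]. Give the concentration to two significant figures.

First ionization gives [H+] ≈ [CH2(COOH)COO-] = 7.68 × 10^-3 M.
Second step: Ka2 = [H+][CH2(COO)2^2-]/[CH2(COOH)COO-] ≈ [CH2(COO)2^2-] (since [H+] ≈ [CH2(COOH)COO-]).
So [CH2(COO)2^2-] ≈ Ka2.

2.2 × 10^-6 M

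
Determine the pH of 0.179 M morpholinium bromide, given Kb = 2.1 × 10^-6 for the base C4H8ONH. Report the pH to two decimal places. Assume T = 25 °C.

pH = 4.53

C4H8ONH2+ is the conjugate acid of the weak base C4H8ONH.
Ka = Kw/Kb = 1.0×10^-14 / 2.1 × 10^-6 = 4.76 × 10^-9
From the ICE table, Ka = [H+]²/(0.179 − [H+]) = 4.76 × 10^-9.
Since Ka ≪ C₀, [H+] ≈ √(Ka·C₀) = 2.92 × 10^-5 M.
Check: 0.016% ionized — well under 5%, approximation valid.
pH = −log[H+] = −log(2.92 × 10^-5) = 4.53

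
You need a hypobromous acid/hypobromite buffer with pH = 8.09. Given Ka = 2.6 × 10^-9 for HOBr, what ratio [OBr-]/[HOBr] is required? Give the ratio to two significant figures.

ratio = 0.32

pKa = -log(2.6 × 10^-9) = 8.585
pH = pKa + log(r) ⇒ log(r) = 8.09 − 8.585 = -0.495
r = [OBr-]/[HOBr] = 10^(-0.495) = 0.32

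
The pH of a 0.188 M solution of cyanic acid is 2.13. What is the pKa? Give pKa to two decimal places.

pKa = 3.52

[H+] = 10^(-2.13) = 7.41 × 10^-3 M
At equilibrium [HA] = 0.188 − 7.41 × 10^-3 = 1.81 × 10^-1 M
Ka = [H+][A-]/[HA] = (7.41 × 10^-3)² / 1.81 × 10^-1 = 3.03 × 10^-4
pKa = -log(3.03 × 10^-4) = 3.52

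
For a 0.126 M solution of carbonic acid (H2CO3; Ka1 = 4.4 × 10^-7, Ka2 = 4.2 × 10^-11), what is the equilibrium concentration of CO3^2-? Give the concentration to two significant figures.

First ionization gives [H+] ≈ [HCO3-] = 2.35 × 10^-4 M.
Second step: Ka2 = [H+][CO3^2-]/[HCO3-] ≈ [CO3^2-] (since [H+] ≈ [HCO3-]).
So [CO3^2-] ≈ Ka2.

4.2 × 10^-11 M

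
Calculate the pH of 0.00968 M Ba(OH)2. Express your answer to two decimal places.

pH = 12.29

Ba(OH)2 is a strong base (each formula unit releases 2 OH-); [OH-] = 0.0194 M.
pOH = -log(0.0194) = 1.71
pH = 14.00 - 1.71 = 12.29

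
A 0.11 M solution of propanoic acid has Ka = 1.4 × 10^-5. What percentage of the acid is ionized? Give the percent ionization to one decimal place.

1.1%

CH3CH2COOH ⇌ CH3CH2COO- + H+; let x = [H+] at equilibrium.
x ≈ √(Ka·C₀) = √(1.4 × 10^-5 × 0.11) = 1.24 × 10^-3 M
% ionization = x/C₀ × 100% = 1.24 × 10^-3/0.11 × 100% = 1.1%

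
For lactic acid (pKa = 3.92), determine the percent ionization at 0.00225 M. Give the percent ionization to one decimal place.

CH3CH(OH)COOH ⇌ CH3CH(OH)COO- + H+; let x = [H+] at equilibrium.
Ka = 10^(−3.92) = 1.20 × 10^-4
Ka = x²/(C₀ − x); solving the quadratic gives x = 4.63 × 10^-4 M.
% ionization = x/C₀ × 100% = 4.63 × 10^-4/0.00225 × 100% = 20.6%

20.6%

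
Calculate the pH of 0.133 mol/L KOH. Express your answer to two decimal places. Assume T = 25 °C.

KOH is a strong base; [OH-] = 0.133 M.
pOH = -log(0.133) = 0.88
pH = 14.00 - 0.88 = 13.12

pH = 13.12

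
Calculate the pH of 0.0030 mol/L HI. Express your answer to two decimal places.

pH = 2.52

HI is a strong acid and dissociates completely, so [H+] = 0.0030 M.
pH = -log(0.003) = 2.52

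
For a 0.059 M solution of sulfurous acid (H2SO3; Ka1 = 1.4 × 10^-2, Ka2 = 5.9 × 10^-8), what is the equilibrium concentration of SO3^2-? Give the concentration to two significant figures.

First ionization gives [H+] ≈ [HSO3-] = 2.26 × 10^-2 M.
Second step: Ka2 = [H+][SO3^2-]/[HSO3-] ≈ [SO3^2-] (since [H+] ≈ [HSO3-]).
So [SO3^2-] ≈ Ka2.

5.9 × 10^-8 M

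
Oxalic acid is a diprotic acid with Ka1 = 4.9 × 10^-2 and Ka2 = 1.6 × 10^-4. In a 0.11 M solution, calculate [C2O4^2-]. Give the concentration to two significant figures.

First ionization gives [H+] ≈ [HC2O4-] = 5.29 × 10^-2 M.
Second step: Ka2 = [H+][C2O4^2-]/[HC2O4-] ≈ [C2O4^2-] (since [H+] ≈ [HC2O4-]).
So [C2O4^2-] ≈ Ka2.

1.6 × 10^-4 M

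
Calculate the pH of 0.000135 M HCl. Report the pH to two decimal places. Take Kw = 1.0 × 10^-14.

HCl is a strong acid and dissociates completely, so [H+] = 0.000135 M.
pH = -log(0.000135) = 3.87

pH = 3.87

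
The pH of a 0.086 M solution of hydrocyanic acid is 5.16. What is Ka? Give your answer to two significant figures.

Ka = 5.6 × 10^-10

[H+] = 10^(-5.16) = 6.92 × 10^-6 M
At equilibrium [HA] = 0.086 − 6.92 × 10^-6 = 8.60 × 10^-2 M
Ka = [H+][A-]/[HA] = (6.92 × 10^-6)² / 8.60 × 10^-2 = 5.6 × 10^-10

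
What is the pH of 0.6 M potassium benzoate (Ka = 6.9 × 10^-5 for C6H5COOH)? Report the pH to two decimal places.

pH = 8.97

C6H5COO- is the conjugate base of the weak acid C6H5COOH.
Kb = Kw/Ka = 1.0×10^-14 / 6.9 × 10^-5 = 1.45 × 10^-10
From the ICE table, Kb = x²/(0.6 − x) = 1.45 × 10^-10.
Assume x ≪ 0.6: x ≈ √(1.45 × 10^-10 × 0.6) = 9.33 × 10^-6 M
Check: 0.0016% ionized — well under 5%, approximation valid.
pOH = −log(9.33 × 10^-6) = 5.03; pH = 14.00 − 5.03 = 8.97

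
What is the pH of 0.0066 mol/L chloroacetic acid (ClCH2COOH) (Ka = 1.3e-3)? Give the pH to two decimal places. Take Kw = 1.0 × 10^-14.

pH = 2.63

ClCH2COOH ⇌ ClCH2COO- + H+
From the ICE table, Ka = [H+]²/(0.0066 − [H+]) = 1.3 × 10^-3.
Here C₀/Ka ≈ 5.08, so the small-[H+] approximation fails. Use the quadratic:
[H+] = [−0.0013 + √(0.0013² + 3.43e-05)]/2 = 2.35 × 10^-3 M
pH = −log[H+] = −log(2.35 × 10^-3) = 2.63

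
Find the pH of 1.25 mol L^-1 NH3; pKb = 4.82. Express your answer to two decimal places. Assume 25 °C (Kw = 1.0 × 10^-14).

NH3 + H2O ⇌ NH4+ + OH-
Kb = 10^(−4.82) = 1.51 × 10^-5
From the ICE table, Kb = x²/(1.25 − x) = 1.51 × 10^-5.
Neglecting x in the denominator: x = √(1.51 × 10^-5 × 1.25) = 4.34 × 10^-3 M
pOH = −log(4.34 × 10^-3) = 2.36; pH = 14.00 − 2.36 = 11.64

pH = 11.64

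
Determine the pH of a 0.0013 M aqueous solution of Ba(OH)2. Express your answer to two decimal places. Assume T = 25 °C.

pH = 11.41

Ba(OH)2 is a strong base (each formula unit releases 2 OH-); [OH-] = 0.0026 M.
pOH = -log(0.0026) = 2.59
pH = 14.00 - 2.59 = 11.41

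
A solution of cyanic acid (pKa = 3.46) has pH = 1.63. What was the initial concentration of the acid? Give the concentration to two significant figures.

C₀ = 1.6 M

[H+] = 10^(-1.63) = 2.34 × 10^-2 M = x
Ka = 10^(−3.46) = 3.47 × 10^-4
Ka = x²/(C₀ − x) ⇒ C₀ = x + x²/Ka
C₀ = 2.34 × 10^-2 + (2.34 × 10^-2)²/(3.47 × 10^-4) = 1.60 M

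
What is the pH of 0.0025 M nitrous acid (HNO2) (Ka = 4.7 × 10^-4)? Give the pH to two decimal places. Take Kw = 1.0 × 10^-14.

pH = 3.06

HNO2 ⇌ NO2- + H+
Let x = [H+] at equilibrium. Ka = x²/(0.0025 − x).
Here C₀/Ka ≈ 5.32, so the small-x approximation fails. Use the quadratic:
x = (−Ka + √(Ka² + 4·Ka·C₀))/2 = 8.74 × 10^-4 M
pH = −log(8.74 × 10^-4) = 3.06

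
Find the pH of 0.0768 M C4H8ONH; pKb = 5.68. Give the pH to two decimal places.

C4H8ONH + H2O ⇌ C4H8ONH2+ + OH-
Kb = 10^(−5.68) = 2.09 × 10^-6
Kb = [OH-]²/(0.0768 − [OH-]) = 2.09 × 10^-6
Assume [OH-] ≪ 0.0768: [OH-] ≈ √(2.09 × 10^-6 × 0.0768) = 4.01 × 10^-4 M
([OH-]/C₀ = 0.52% < 5%, so the approximation holds.)
pOH = 3.40, so pH = 14.00 − pOH = 10.60

pH = 10.60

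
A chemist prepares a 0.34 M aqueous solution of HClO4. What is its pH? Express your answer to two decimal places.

pH = 0.47

HClO4 is a strong acid and dissociates completely, so [H+] = 0.34 M.
pH = -log(0.34) = 0.47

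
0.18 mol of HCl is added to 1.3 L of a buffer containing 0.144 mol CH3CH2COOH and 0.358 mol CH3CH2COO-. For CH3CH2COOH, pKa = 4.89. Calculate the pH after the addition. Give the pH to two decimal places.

After neutralization: n(CH3CH2COOH) = 0.324 mol, n(CH3CH2COO-) = 0.178 mol.
pH = pKa + log([A⁻]/[HA]) = 4.89 + log(0.178/0.324) = 4.89 -0.260

pH = 4.63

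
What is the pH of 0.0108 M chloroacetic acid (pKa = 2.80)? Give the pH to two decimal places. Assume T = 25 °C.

pH = 2.47

ClCH2COOH ⇌ ClCH2COO- + H+
Ka = 10^(−2.80) = 1.58 × 10^-3
From the ICE table, Ka = x²/(0.0108 − x) = 1.58 × 10^-3.
The 5% rule fails; solving x² + Ka·x − Ka·C₀ = 0 exactly:
x = [−0.00158 + √(0.00158² + 6.83e-05)]/2 = 3.42 × 10^-3 M
pH = −log(3.42 × 10^-3) = 2.47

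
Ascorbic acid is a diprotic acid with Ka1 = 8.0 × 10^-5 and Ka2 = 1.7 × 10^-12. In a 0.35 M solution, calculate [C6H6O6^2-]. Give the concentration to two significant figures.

First ionization gives [H+] ≈ [HC6H6O6-] = 5.29 × 10^-3 M.
Second step: Ka2 = [H+][C6H6O6^2-]/[HC6H6O6-] ≈ [C6H6O6^2-] (since [H+] ≈ [HC6H6O6-]).
So [C6H6O6^2-] ≈ Ka2.

1.7 × 10^-12 M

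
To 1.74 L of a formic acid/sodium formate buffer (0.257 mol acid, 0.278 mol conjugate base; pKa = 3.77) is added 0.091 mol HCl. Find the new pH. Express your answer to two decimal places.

Added H+ converts HCOO- to HCOOH: HCOOH → 0.348 mol, HCOO- → 0.187 mol.
pH = pKa + log([A⁻]/[HA]) = 3.77 + log(0.187/0.348) = 3.77 -0.270

pH = 3.50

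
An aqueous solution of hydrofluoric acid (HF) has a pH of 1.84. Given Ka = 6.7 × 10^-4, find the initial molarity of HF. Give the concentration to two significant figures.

[H+] = 10^(-1.84) = 1.45 × 10^-2 M = x
Ka = x²/(C₀ − x) ⇒ C₀ = x + x²/Ka
C₀ = 1.45 × 10^-2 + (1.45 × 10^-2)²/(6.7 × 10^-4) = 3.28 × 10^-1 M

C₀ = 3.3 × 10^-1 M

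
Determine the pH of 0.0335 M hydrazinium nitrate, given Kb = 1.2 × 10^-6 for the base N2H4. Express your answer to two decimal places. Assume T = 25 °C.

N2H5+ is the conjugate acid of the weak base N2H4.
Ka = Kw/Kb = 1.0×10^-14 / 1.2 × 10^-6 = 8.33 × 10^-9
From the ICE table, Ka = [H+]²/(0.0335 − [H+]) = 8.33 × 10^-9.
Since Ka ≪ C₀, [H+] ≈ √(Ka·C₀) = 1.67 × 10^-5 M.
Check: 0.05% ionized — well under 5%, approximation valid.
pH = −log(1.67 × 10^-5) = 4.78

pH = 4.78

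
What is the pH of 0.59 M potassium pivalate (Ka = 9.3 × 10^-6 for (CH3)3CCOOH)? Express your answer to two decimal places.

pH = 9.40

(CH3)3CCOO- is the conjugate base of the weak acid (CH3)3CCOOH.
Kb = Kw/Ka = 1.0×10^-14 / 9.3 × 10^-6 = 1.08 × 10^-9
Kb = [OH-]²/(0.59 − [OH-]) = 1.08 × 10^-9
Assume [OH-] ≪ 0.59: [OH-] ≈ √(1.08 × 10^-9 × 0.59) = 2.52 × 10^-5 M
([OH-]/C₀ = 0.0043% < 5%, so the approximation holds.)
pOH = −log(2.52 × 10^-5) = 4.60; pH = 14.00 − 4.60 = 9.40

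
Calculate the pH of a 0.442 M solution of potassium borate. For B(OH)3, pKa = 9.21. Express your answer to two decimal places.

B(OH)4- is the conjugate base of the weak acid B(OH)3.
Ka = 10^(−9.21) = 6.17 × 10^-10
Kb = Kw/Ka = 1.0×10^-14 / 6.17 × 10^-10 = 1.62 × 10^-5
From the ICE table, Kb = [OH-]²/(0.442 − [OH-]) = 1.62 × 10^-5.
Since Kb ≪ C₀, [OH-] ≈ √(Kb·C₀) = 2.68 × 10^-3 M.
pOH = 2.57, so pH = 14.00 − pOH = 11.43

pH = 11.43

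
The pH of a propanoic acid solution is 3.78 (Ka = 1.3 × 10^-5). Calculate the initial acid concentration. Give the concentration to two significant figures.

C₀ = 2.3 × 10^-3 M

[H+] = 10^(-3.78) = 1.66 × 10^-4 M = x
Ka = x²/(C₀ − x) ⇒ C₀ = x + x²/Ka
C₀ = 1.66 × 10^-4 + (1.66 × 10^-4)²/(1.3 × 10^-5) = 2.29 × 10^-3 M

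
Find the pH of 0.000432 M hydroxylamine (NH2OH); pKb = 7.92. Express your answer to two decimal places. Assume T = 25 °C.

NH2OH + H2O ⇌ NH3OH+ + OH-
Kb = 10^(−7.92) = 1.20 × 10^-8
From the ICE table, Kb = [OH-]²/(0.000432 − [OH-]) = 1.20 × 10^-8.
Neglecting [OH-] in the denominator: [OH-] = √(1.20 × 10^-8 × 0.000432) = 2.28 × 10^-6 M
([OH-]/C₀ = 0.53% < 5%, so the approximation holds.)
pOH = −log(2.28 × 10^-6) = 5.64; pH = 14.00 − 5.64 = 8.36

pH = 8.36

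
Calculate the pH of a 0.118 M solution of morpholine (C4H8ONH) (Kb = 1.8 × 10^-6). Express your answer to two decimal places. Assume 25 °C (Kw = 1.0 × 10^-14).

C4H8ONH + H2O ⇌ C4H8ONH2+ + OH-
Let x = [OH-] at equilibrium. Kb = x²/(0.118 − x).
Neglecting x in the denominator: x = √(1.8 × 10^-6 × 0.118) = 4.61 × 10^-4 M
pOH = −log(4.61 × 10^-4) = 3.34; pH = 14.00 − 3.34 = 10.66

pH = 10.66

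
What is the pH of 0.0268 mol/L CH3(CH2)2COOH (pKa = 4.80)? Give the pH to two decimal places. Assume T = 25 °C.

CH3(CH2)2COOH ⇌ CH3(CH2)2COO- + H+
Ka = 10^(−4.80) = 1.58 × 10^-5
Ka = x²/(0.0268 − x) = 1.58 × 10^-5
Since Ka ≪ C₀, x ≈ √(Ka·C₀) = 6.51 × 10^-4 M.
pH = −log(6.51 × 10^-4) = 3.19

pH = 3.19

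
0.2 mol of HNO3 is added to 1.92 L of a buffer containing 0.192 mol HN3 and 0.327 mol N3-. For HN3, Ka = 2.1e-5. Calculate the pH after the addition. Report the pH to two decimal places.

pH = 4.19

Added H+ converts N3- to HN3: HN3 → 0.392 mol, N3- → 0.127 mol.
pKa = −log(2.1 × 10^-5) = 4.678
pH = pKa + log(n_N3-/n_HN3) = 4.678 + log(0.127/0.392) = 4.678 + (-0.489)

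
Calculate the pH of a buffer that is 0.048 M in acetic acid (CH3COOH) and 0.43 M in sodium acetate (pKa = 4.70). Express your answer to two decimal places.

pH = pKa + log([A⁻]/[HA]) = 4.70 + log(0.43/0.048)
pH = 4.70 + (+0.952) = 5.65

pH = 5.65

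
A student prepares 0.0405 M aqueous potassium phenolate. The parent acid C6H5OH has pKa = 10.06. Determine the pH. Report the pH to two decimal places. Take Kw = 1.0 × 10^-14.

C6H5O- is the conjugate base of the weak acid C6H5OH.
Ka = 10^(−10.06) = 8.71 × 10^-11
Kb = Kw/Ka = 1.0×10^-14 / 8.71 × 10^-11 = 1.15 × 10^-4
From the ICE table, Kb = [OH-]²/(0.0405 − [OH-]) = 1.15 × 10^-4.
[OH-] is not negligible relative to C₀; solve [OH-]² + 0.000115·[OH-] − 4.66e-06 = 0.
[OH-] = [−0.000115 + √(0.000115² + 1.86e-05)]/2 = 2.10 × 10^-3 M
pOH = −log(2.10 × 10^-3) = 2.68; pH = 14.00 − 2.68 = 11.32

pH = 11.32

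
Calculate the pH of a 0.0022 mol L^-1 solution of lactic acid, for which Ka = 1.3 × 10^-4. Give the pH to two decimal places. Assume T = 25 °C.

CH3CH(OH)COOH ⇌ CH3CH(OH)COO- + H+
From the ICE table, Ka = x²/(0.0022 − x) = 1.3 × 10^-4.
Here C₀/Ka ≈ 16.9, so the small-x approximation fails. Use the quadratic:
x = [−0.00013 + √(0.00013² + 1.14e-06)]/2 = 4.74 × 10^-4 M
pH = −log[H+] = −log(4.74 × 10^-4) = 3.32

pH = 3.32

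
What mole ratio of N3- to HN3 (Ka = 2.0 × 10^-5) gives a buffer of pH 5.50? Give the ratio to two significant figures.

ratio = 6.3

pKa = -log(2.0 × 10^-5) = 4.699
pH = pKa + log(r) ⇒ log(r) = 5.50 − 4.699 = +0.801
r = [N3-]/[HN3] = 10^(+0.801) = 6.32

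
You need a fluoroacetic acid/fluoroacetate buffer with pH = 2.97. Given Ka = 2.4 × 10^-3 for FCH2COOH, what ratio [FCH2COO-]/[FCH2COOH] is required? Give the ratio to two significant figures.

ratio = 2.2

pKa = -log(2.4 × 10^-3) = 2.620
pH = pKa + log(r) ⇒ log(r) = 2.97 − 2.620 = +0.350
r = [FCH2COO-]/[FCH2COOH] = 10^(+0.350) = 2.24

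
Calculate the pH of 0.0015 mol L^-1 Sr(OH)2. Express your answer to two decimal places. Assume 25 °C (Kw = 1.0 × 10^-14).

pH = 11.48

Sr(OH)2 is a strong base (each formula unit releases 2 OH-); [OH-] = 0.003 M.
pOH = -log(0.003) = 2.52
pH = 14.00 - 2.52 = 11.48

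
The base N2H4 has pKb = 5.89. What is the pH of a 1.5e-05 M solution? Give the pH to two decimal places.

pH = 8.58

N2H4 + H2O ⇌ N2H5+ + OH-
Kb = 10^(−5.89) = 1.29 × 10^-6
Kb = [OH-]²/(1.5e-05 − [OH-]) = 1.29 × 10^-6
[OH-] is not negligible relative to C₀; solve [OH-]² + 1.29e-06·[OH-] − 1.93e-11 = 0.
[OH-] = (−Kb + √(Kb² + 4·Kb·C₀))/2 = 3.80 × 10^-6 M
pOH = 5.42, so pH = 14.00 − pOH = 8.58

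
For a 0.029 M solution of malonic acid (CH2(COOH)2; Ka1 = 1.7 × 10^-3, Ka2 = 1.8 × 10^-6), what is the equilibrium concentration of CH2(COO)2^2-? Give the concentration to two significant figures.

1.8 × 10^-6 M

First ionization gives [H+] ≈ [CH2(COOH)COO-] = 6.22 × 10^-3 M.
Second step: Ka2 = [H+][CH2(COO)2^2-]/[CH2(COOH)COO-] ≈ [CH2(COO)2^2-] (since [H+] ≈ [CH2(COOH)COO-]).
So [CH2(COO)2^2-] ≈ Ka2.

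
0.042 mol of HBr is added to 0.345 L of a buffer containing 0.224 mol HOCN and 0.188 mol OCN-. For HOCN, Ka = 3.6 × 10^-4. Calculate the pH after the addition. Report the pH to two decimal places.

Added H+ converts OCN- to HOCN: HOCN → 0.266 mol, OCN- → 0.146 mol.
pKa = −log(3.6 × 10^-4) = 3.444
pH = pKa + log([A⁻]/[HA]) = 3.444 + log(0.146/0.266) = 3.444 -0.261

pH = 3.18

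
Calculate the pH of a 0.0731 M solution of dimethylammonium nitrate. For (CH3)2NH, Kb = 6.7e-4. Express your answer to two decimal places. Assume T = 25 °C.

pH = 5.98

(CH3)2NH2+ is the conjugate acid of the weak base (CH3)2NH.
Ka = Kw/Kb = 1.0×10^-14 / 6.7 × 10^-4 = 1.49 × 10^-11
From the ICE table, Ka = [H+]²/(0.0731 − [H+]) = 1.49 × 10^-11.
Assume [H+] ≪ 0.0731: [H+] ≈ √(1.49 × 10^-11 × 0.0731) = 1.04 × 10^-6 M
pH = −log[H+] = −log(1.04 × 10^-6) = 5.98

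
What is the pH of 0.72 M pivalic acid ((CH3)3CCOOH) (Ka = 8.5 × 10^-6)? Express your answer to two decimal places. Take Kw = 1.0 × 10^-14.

(CH3)3CCOOH ⇌ (CH3)3CCOO- + H+
Ka = x²/(0.72 − x) = 8.5 × 10^-6
Assume x ≪ 0.72: x ≈ √(8.5 × 10^-6 × 0.72) = 2.47 × 10^-3 M
pH = −log(2.47 × 10^-3) = 2.61

pH = 2.61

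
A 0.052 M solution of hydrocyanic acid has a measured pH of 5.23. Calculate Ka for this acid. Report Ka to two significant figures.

Ka = 6.7 × 10^-10

[H+] = 10^(-5.23) = 5.89 × 10^-6 M
At equilibrium [HA] = 0.052 − 5.89 × 10^-6 = 5.20 × 10^-2 M
Ka = [H+][A-]/[HA] = (5.89 × 10^-6)² / 5.20 × 10^-2 = 6.7 × 10^-10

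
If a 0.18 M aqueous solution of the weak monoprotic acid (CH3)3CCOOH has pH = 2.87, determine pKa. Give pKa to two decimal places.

[H+] = 10^(-2.87) = 1.35 × 10^-3 M
At equilibrium [HA] = 0.18 − 1.35 × 10^-3 = 1.79 × 10^-1 M
Ka = [H+][A-]/[HA] = (1.35 × 10^-3)² / 1.79 × 10^-1 = 1.02 × 10^-5
pKa = -log(1.02 × 10^-5) = 4.99

pKa = 4.99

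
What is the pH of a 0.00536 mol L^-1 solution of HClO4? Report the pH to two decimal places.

pH = 2.27

HClO4 is a strong acid and dissociates completely, so [H+] = 0.00536 M.
pH = -log(0.00536) = 2.27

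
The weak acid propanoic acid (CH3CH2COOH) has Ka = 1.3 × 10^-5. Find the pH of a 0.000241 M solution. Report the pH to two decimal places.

CH3CH2COOH ⇌ CH3CH2COO- + H+
Let x = [H+] at equilibrium. Ka = x²/(0.000241 − x).
x is not negligible relative to C₀; solve x² + 1.3e-05·x − 3.13e-09 = 0.
x = (−Ka + √(Ka² + 4·Ka·C₀))/2 = 4.98 × 10^-5 M
pH = −log[H+] = −log(4.98 × 10^-5) = 4.30

pH = 4.30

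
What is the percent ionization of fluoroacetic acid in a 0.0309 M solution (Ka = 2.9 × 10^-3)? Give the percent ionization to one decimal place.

26.3%

FCH2COOH ⇌ FCH2COO- + H+; let x = [H+] at equilibrium.
Solve x² + 0.0029x − 8.96e-05 = 0 → x = 8.13 × 10^-3 M
Fraction ionized = 8.13 × 10^-3 / 0.0309 = 0.2631 → 26.3%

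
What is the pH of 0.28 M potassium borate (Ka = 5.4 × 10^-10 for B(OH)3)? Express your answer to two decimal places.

pH = 11.36

B(OH)4- is the conjugate base of the weak acid B(OH)3.
Kb = Kw/Ka = 1.0×10^-14 / 5.4 × 10^-10 = 1.85 × 10^-5
Kb = [OH-]²/(0.28 − [OH-]) = 1.85 × 10^-5
Neglecting [OH-] in the denominator: [OH-] = √(1.85 × 10^-5 × 0.28) = 2.28 × 10^-3 M
pOH = 2.64, so pH = 14.00 − pOH = 11.36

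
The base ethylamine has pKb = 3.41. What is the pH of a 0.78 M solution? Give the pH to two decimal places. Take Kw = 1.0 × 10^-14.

pH = 12.24

C2H5NH2 + H2O ⇌ C2H5NH3+ + OH-
Kb = 10^(−3.41) = 3.89 × 10^-4
From the ICE table, Kb = [OH-]²/(0.78 − [OH-]) = 3.89 × 10^-4.
Since Kb ≪ C₀, [OH-] ≈ √(Kb·C₀) = 1.74 × 10^-2 M.
Check: 2.2% ionized — well under 5%, approximation valid.
pOH = −log(1.74 × 10^-2) = 1.76; pH = 14.00 − 1.76 = 12.24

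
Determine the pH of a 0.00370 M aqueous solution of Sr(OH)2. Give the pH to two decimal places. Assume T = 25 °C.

pH = 11.87

Sr(OH)2 is a strong base (each formula unit releases 2 OH-); [OH-] = 0.0074 M.
pOH = -log(0.0074) = 2.13
pH = 14.00 - 2.13 = 11.87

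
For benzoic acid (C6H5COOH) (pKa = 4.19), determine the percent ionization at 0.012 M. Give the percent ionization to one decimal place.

7.1%

C6H5COOH ⇌ C6H5COO- + H+; let x = [H+] at equilibrium.
Ka = 10^(−4.19) = 6.46 × 10^-5
Solve x² + 6.46e-05x − 7.75e-07 = 0 → x = 8.49 × 10^-4 M
% ionization = x/C₀ × 100% = 8.49 × 10^-4/0.012 × 100% = 7.1%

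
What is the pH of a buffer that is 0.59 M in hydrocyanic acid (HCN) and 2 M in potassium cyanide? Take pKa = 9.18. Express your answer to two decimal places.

pH = pKa + log([A⁻]/[HA]) = 9.18 + log(2/0.59)
pH = 9.18 + (+0.530) = 9.71

pH = 9.71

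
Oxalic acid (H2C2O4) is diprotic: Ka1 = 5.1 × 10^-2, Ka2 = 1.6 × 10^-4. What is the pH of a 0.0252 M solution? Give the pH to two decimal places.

pH = 1.73

Ka1 ≫ Ka2, so treat the first dissociation as the only significant source of H+.
Ka1 = x²/(0.0252 − x) = 5.1 × 10^-2
Solving the quadratic: x = (−Ka1 + √(Ka1² + 4·Ka1·C₀))/2 = 1.85 × 10^-2 M
pH = −log(1.85 × 10^-2) = 1.73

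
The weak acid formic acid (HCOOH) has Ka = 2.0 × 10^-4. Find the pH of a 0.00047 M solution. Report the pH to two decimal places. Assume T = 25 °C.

pH = 3.65

HCOOH ⇌ HCOO- + H+
From the ICE table, Ka = [H+]²/(0.00047 − [H+]) = 2.0 × 10^-4.
The 5% rule fails; solving [H+]² + Ka·[H+] − Ka·C₀ = 0 exactly:
[H+] = (−Ka + √(Ka² + 4·Ka·C₀))/2 = 2.22 × 10^-4 M
pH = −log[H+] = −log(2.22 × 10^-4) = 3.65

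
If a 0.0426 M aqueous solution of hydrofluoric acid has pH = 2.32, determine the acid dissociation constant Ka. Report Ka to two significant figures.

[H+] = 10^(-2.32) = 4.79 × 10^-3 M
At equilibrium [HA] = 0.0426 − 4.79 × 10^-3 = 3.78 × 10^-2 M
Ka = [H+][A-]/[HA] = (4.79 × 10^-3)² / 3.78 × 10^-2 = 6.1 × 10^-4

Ka = 6.1 × 10^-4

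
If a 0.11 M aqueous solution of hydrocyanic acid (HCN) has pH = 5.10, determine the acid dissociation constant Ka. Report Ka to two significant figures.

Ka = 5.7 × 10^-10

[H+] = 10^(-5.10) = 7.94 × 10^-6 M
At equilibrium [HA] = 0.11 − 7.94 × 10^-6 = 1.10 × 10^-1 M
Ka = [H+][A-]/[HA] = (7.94 × 10^-6)² / 1.10 × 10^-1 = 5.7 × 10^-10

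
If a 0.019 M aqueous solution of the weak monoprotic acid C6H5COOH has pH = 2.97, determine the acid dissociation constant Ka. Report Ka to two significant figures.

[H+] = 10^(-2.97) = 1.07 × 10^-3 M
At equilibrium [HA] = 0.019 − 1.07 × 10^-3 = 1.79 × 10^-2 M
Ka = [H+][A-]/[HA] = (1.07 × 10^-3)² / 1.79 × 10^-2 = 6.4 × 10^-5

Ka = 6.4 × 10^-5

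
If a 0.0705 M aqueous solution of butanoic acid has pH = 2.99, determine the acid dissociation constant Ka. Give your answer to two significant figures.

[H+] = 10^(-2.99) = 1.02 × 10^-3 M
At equilibrium [HA] = 0.0705 − 1.02 × 10^-3 = 6.95 × 10^-2 M
Ka = [H+][A-]/[HA] = (1.02 × 10^-3)² / 6.95 × 10^-2 = 1.5 × 10^-5

Ka = 1.5 × 10^-5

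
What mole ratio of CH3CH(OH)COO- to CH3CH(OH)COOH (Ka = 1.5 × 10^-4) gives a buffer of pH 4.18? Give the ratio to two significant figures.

pKa = -log(1.5 × 10^-4) = 3.824
pH = pKa + log(r) ⇒ log(r) = 4.18 − 3.824 = +0.356
r = [CH3CH(OH)COO-]/[CH3CH(OH)COOH] = 10^(+0.356) = 2.27

ratio = 2.3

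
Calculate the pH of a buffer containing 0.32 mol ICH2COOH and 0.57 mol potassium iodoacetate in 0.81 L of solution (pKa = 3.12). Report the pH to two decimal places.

Using pH = pKa + log([base]/[acid]) with [base]/[acid] = 0.57/0.32:
pH = 3.12 + (+0.251) = 3.37

pH = 3.37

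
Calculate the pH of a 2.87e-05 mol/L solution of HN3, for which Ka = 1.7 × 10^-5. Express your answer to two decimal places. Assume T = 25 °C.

HN3 ⇌ N3- + H+
Ka = x²/(2.87e-05 − x) = 1.7 × 10^-5
x is not negligible relative to C₀; solve x² + 1.7e-05·x − 4.88e-10 = 0.
x = [−1.7e-05 + √(1.7e-05² + 1.95e-09)]/2 = 1.52 × 10^-5 M
pH = −log[H+] = −log(1.52 × 10^-5) = 4.82

pH = 4.82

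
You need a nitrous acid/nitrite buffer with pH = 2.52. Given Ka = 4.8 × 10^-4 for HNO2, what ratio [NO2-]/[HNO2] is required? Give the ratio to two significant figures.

ratio = 0.16

pKa = -log(4.8 × 10^-4) = 3.319
pH = pKa + log(r) ⇒ log(r) = 2.52 − 3.319 = -0.799
r = [NO2-]/[HNO2] = 10^(-0.799) = 0.159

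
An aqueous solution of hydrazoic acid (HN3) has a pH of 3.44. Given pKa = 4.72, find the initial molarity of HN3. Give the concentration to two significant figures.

C₀ = 7.3 × 10^-3 M

[H+] = 10^(-3.44) = 3.63 × 10^-4 M = x
Ka = 10^(−4.72) = 1.91 × 10^-5
Ka = x²/(C₀ − x) ⇒ C₀ = x + x²/Ka
C₀ = 3.63 × 10^-4 + (3.63 × 10^-4)²/(1.91 × 10^-5) = 7.26 × 10^-3 M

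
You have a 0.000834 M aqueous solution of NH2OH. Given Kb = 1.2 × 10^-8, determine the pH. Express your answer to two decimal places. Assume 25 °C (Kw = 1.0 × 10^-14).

pH = 8.50

NH2OH + H2O ⇌ NH3OH+ + OH-
From the ICE table, Kb = [OH-]²/(0.000834 − [OH-]) = 1.2 × 10^-8.
Assume [OH-] ≪ 0.000834: [OH-] ≈ √(1.2 × 10^-8 × 0.000834) = 3.16 × 10^-6 M
pOH = 5.50, so pH = 14.00 − pOH = 8.50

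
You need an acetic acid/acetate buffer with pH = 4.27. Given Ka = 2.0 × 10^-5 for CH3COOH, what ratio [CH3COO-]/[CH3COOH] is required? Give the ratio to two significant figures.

pKa = -log(2.0 × 10^-5) = 4.699
pH = pKa + log(r) ⇒ log(r) = 4.27 − 4.699 = -0.429
r = [CH3COO-]/[CH3COOH] = 10^(-0.429) = 0.372

ratio = 0.37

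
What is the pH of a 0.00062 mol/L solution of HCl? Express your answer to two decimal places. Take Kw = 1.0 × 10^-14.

pH = 3.21

HCl is a strong acid and dissociates completely, so [H+] = 0.00062 M.
pH = -log(0.00062) = 3.21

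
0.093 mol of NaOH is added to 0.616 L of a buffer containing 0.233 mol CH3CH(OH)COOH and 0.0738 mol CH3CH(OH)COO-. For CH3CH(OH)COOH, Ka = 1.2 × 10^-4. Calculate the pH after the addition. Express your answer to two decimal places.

OH- converts CH3CH(OH)COOH to CH3CH(OH)COO-: CH3CH(OH)COOH → 0.14 mol, CH3CH(OH)COO- → 0.167 mol.
pKa = −log(1.2 × 10^-4) = 3.921
Henderson–Hasselbalch with mole ratio 0.167/0.14: pH = 3.921 + (+0.077)

pH = 4.00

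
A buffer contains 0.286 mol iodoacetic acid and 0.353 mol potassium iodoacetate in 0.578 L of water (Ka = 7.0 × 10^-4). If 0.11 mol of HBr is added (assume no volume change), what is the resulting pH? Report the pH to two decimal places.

pH = 2.94

Added H+ converts ICH2COO- to ICH2COOH: ICH2COOH → 0.396 mol, ICH2COO- → 0.243 mol.
pKa = −log(7.0 × 10^-4) = 3.155
pH = pKa + log([A⁻]/[HA]) = 3.155 + log(0.243/0.396) = 3.155 -0.212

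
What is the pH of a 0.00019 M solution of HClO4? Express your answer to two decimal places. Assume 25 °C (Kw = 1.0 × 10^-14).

HClO4 is a strong acid and dissociates completely, so [H+] = 0.00019 M.
pH = -log(0.00019) = 3.72

pH = 3.72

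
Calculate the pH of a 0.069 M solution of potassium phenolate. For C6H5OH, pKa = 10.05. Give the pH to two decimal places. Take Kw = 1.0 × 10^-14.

C6H5O- is the conjugate base of the weak acid C6H5OH.
Ka = 10^(−10.05) = 8.91 × 10^-11
Kb = Kw/Ka = 1.0×10^-14 / 8.91 × 10^-11 = 1.12 × 10^-4
From the ICE table, Kb = x²/(0.069 − x) = 1.12 × 10^-4.
Assume x ≪ 0.069: x ≈ √(1.12 × 10^-4 × 0.069) = 2.78 × 10^-3 M
Check: 4% ionized — well under 5%, approximation valid.
pOH = 2.56, so pH = 14.00 − pOH = 11.44

pH = 11.44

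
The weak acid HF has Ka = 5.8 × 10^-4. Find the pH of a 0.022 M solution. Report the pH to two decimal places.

HF ⇌ F- + H+
From the ICE table, Ka = x²/(0.022 − x) = 5.8 × 10^-4.
The 5% rule fails; solving x² + Ka·x − Ka·C₀ = 0 exactly:
x = [−0.00058 + √(0.00058² + 5.1e-05)]/2 = 3.29 × 10^-3 M
pH = −log(3.29 × 10^-3) = 2.48

pH = 2.48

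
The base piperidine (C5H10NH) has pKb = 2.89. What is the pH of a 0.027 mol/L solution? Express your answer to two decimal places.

C5H10NH + H2O ⇌ C5H10NH2+ + OH-
Kb = 10^(−2.89) = 1.29 × 10^-3
From the ICE table, Kb = x²/(0.027 − x) = 1.29 × 10^-3.
Here C₀/Kb ≈ 20.9, so the small-x approximation fails. Use the quadratic:
x = [−0.00129 + √(0.00129² + 0.000139)]/2 = 5.29 × 10^-3 M
pOH = −log(5.29 × 10^-3) = 2.28; pH = 14.00 − 2.28 = 11.72

pH = 11.72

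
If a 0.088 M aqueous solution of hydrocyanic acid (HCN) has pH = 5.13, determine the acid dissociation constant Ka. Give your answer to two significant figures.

[H+] = 10^(-5.13) = 7.41 × 10^-6 M
At equilibrium [HA] = 0.088 − 7.41 × 10^-6 = 8.80 × 10^-2 M
Ka = [H+][A-]/[HA] = (7.41 × 10^-6)² / 8.80 × 10^-2 = 6.2 × 10^-10

Ka = 6.2 × 10^-10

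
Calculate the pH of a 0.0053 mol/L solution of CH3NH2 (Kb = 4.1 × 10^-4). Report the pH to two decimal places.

pH = 11.11

CH3NH2 + H2O ⇌ CH3NH3+ + OH-
From the ICE table, Kb = x²/(0.0053 − x) = 4.1 × 10^-4.
x is not negligible relative to C₀; solve x² + 0.00041·x − 2.17e-06 = 0.
x = (−Kb + √(Kb² + 4·Kb·C₀))/2 = 1.28 × 10^-3 M
pOH = −log(1.28 × 10^-3) = 2.89; pH = 14.00 − 2.89 = 11.11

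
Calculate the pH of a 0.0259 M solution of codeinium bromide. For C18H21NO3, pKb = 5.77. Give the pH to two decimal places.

pH = 4.91

C18H22NO3+ is the conjugate acid of the weak base C18H21NO3.
Kb = 10^(−5.77) = 1.70 × 10^-6
Ka = Kw/Kb = 1.0×10^-14 / 1.70 × 10^-6 = 5.88 × 10^-9
Ka = x²/(0.0259 − x) = 5.88 × 10^-9
Since Ka ≪ C₀, x ≈ √(Ka·C₀) = 1.23 × 10^-5 M.
Check: 0.048% ionized — well under 5%, approximation valid.
pH = −log[H+] = −log(1.23 × 10^-5) = 4.91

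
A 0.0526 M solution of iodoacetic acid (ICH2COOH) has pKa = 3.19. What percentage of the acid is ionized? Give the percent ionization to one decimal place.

10.5%

ICH2COOH ⇌ ICH2COO- + H+; let x = [H+] at equilibrium.
Ka = 10^(−3.19) = 6.46 × 10^-4
Solve x² + 0.000646x − 3.4e-05 = 0 → x = 5.52 × 10^-3 M
% ionization = x/C₀ × 100% = 5.52 × 10^-3/0.0526 × 100% = 10.5%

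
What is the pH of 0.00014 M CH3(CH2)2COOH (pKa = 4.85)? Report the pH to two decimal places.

CH3(CH2)2COOH ⇌ CH3(CH2)2COO- + H+
Ka = 10^(−4.85) = 1.41 × 10^-5
Ka = [H+]²/(0.00014 − [H+]) = 1.41 × 10^-5
The 5% rule fails; solving [H+]² + Ka·[H+] − Ka·C₀ = 0 exactly:
[H+] = (−Ka + √(Ka² + 4·Ka·C₀))/2 = 3.79 × 10^-5 M
pH = −log(3.79 × 10^-5) = 4.42

pH = 4.42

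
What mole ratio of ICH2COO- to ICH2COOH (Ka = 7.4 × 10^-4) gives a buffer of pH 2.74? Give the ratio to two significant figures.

ratio = 0.41

pKa = -log(7.4 × 10^-4) = 3.131
pH = pKa + log(r) ⇒ log(r) = 2.74 − 3.131 = -0.391
r = [ICH2COO-]/[ICH2COOH] = 10^(-0.391) = 0.406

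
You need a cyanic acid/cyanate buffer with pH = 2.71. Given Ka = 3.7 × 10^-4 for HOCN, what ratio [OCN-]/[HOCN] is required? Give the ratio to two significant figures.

pKa = -log(3.7 × 10^-4) = 3.432
pH = pKa + log(r) ⇒ log(r) = 2.71 − 3.432 = -0.722
r = [OCN-]/[HOCN] = 10^(-0.722) = 0.19

ratio = 0.19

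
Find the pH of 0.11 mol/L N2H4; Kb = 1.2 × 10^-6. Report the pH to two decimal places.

N2H4 + H2O ⇌ N2H5+ + OH-
Kb = [OH-]²/(0.11 − [OH-]) = 1.2 × 10^-6
Assume [OH-] ≪ 0.11: [OH-] ≈ √(1.2 × 10^-6 × 0.11) = 3.63 × 10^-4 M
Check: 0.33% ionized — well under 5%, approximation valid.
pOH = −log(3.63 × 10^-4) = 3.44; pH = 14.00 − 3.44 = 10.56

pH = 10.56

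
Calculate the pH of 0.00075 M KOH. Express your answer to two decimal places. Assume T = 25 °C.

KOH is a strong base; [OH-] = 0.00075 M.
pOH = -log(0.00075) = 3.12
pH = 14.00 - 3.12 = 10.88

pH = 10.88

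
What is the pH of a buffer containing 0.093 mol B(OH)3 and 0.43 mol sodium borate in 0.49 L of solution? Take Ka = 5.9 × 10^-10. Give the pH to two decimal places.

pH = 9.89

pKa = −log(5.9 × 10^-10) = 9.229
pH = pKa + log([A⁻]/[HA]) = 9.229 + log(0.43/0.093)
pH = 9.229 + (+0.665) = 9.89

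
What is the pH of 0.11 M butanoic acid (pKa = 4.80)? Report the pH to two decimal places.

CH3(CH2)2COOH ⇌ CH3(CH2)2COO- + H+
Ka = 10^(−4.80) = 1.58 × 10^-5
Ka = x²/(0.11 − x) = 1.58 × 10^-5
Since Ka ≪ C₀, x ≈ √(Ka·C₀) = 1.32 × 10^-3 M.
pH = −log(1.32 × 10^-3) = 2.88

pH = 2.88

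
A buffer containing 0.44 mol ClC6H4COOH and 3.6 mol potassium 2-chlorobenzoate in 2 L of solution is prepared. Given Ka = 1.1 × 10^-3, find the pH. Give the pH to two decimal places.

pKa = −log(1.1 × 10^-3) = 2.959
Henderson–Hasselbalch: pH = pKa + log([ClC6H4COO-]/[ClC6H4COOH]) = 2.959 + log(3.6/0.44)
pH = 2.959 + (+0.913) = 3.87

pH = 3.87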